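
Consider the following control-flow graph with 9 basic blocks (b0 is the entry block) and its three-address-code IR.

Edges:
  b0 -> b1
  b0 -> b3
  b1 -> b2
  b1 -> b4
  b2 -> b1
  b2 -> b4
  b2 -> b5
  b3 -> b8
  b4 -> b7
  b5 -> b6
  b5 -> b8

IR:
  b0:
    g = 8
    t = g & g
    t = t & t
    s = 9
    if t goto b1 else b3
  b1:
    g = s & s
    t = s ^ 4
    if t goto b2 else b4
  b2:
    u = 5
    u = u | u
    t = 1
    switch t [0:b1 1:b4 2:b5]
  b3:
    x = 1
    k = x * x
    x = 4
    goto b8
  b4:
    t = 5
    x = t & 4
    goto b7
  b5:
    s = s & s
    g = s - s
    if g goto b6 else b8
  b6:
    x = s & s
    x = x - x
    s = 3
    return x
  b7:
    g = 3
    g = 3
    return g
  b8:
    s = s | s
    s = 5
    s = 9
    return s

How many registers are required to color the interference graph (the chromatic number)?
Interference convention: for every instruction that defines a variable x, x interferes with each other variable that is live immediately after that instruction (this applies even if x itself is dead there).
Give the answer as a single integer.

Answer: 2

Analysis:
Per-block:
  b0: {g,s,t} / ∅
  b1: {g,t} / {s}
  b2: {t,u} / ∅
  b3: {k,x} / ∅
  b4: {t,x} / ∅
  b5: {g,s} / {s}
  b6: {s,x} / {s}
  b7: {g} / ∅
  b8: {s} / {s}

Backward fixpoint:
  b0 li=∅ lo={s}
  b1 li={s} lo={s}
  b2 li={s} lo={s}
  b3 li={s} lo={s}
  b4 li=∅ lo=∅
  b5 li={s} lo={s}
  b6 li={s} lo=∅
  b7 li=∅ lo=∅
  b8 li={s} lo=∅

Conflict graph:
  g↔{s}
  k↔{s}
  s↔{g,k,t,u,x}
  t↔{s}
  u↔{s}
  x↔{s}

Chromatic number:
  lower bound: {g,s} mutually conflict ⇒ χ ≥ 2
  2-colouring: R0={s}  R1={g,k,t,u,x}
  χ = 2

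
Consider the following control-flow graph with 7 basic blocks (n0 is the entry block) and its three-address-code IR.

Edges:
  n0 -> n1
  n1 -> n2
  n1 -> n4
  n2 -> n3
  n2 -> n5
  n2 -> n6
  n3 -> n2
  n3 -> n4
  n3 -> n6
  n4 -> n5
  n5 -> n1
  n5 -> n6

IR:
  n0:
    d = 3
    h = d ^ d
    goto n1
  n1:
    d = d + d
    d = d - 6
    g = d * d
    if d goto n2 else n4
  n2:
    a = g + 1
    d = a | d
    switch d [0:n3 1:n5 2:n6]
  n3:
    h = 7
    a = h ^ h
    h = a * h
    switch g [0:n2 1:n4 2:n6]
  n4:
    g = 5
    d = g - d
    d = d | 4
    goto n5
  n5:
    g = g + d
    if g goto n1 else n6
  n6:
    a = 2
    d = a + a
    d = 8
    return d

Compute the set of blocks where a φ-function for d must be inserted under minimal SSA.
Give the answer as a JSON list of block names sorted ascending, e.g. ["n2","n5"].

idom tree: n1←n0 n2←n1 n3←n2 n4←n1 n5←n1 n6←n1
Join-block Dom:
  n1: preds {n0,n5}: {n0} ∩ {n0,n1,n5} = {n0}; idom=n0
  n2: preds {n1,n3}: {n0,n1} ∩ {n0,n1,n2,n3} = {n0,n1}; idom=n1
  n4: preds {n1,n3}: {n0,n1} ∩ {n0,n1,n2,n3} = {n0,n1}; idom=n1
  n5: preds {n2,n4}: {n0,n1,n2} ∩ {n0,n1,n4} = {n0,n1}; idom=n1
  n6: preds {n2,n3,n5}: {n0,n1,n2} ∩ {n0,n1,n2,n3} ∩ {n0,n1,n5} = {n0,n1}; idom=n1

DF walk-up:
  n1←n0: walk · to n0
  n1←n5: walk n5→n1 to n0
  n2←n1: walk · to n1
  n2←n3: walk n3→n2 to n1
  n4←n1: walk · to n1
  n4←n3: walk n3→n2 to n1
  n5←n2: walk n2 to n1
  n5←n4: walk n4 to n1
  n6←n2: walk n2 to n1
  n6←n3: walk n3→n2 to n1
  n6←n5: walk n5 to n1
  n0: DF=∅
  n1: DF={n1}
  n2: DF={n2,n4,n5,n6}
  n3: DF={n2,n4,n6}
  n4: DF={n5}
  n5: DF={n1,n6}
  n6: DF=∅

φ for d: defs {n0,n1,n2,n4,n6}
  DF⁺ = {n1,n2,n4,n5,n6}

Answer: ["n1", "n2", "n4", "n5", "n6"]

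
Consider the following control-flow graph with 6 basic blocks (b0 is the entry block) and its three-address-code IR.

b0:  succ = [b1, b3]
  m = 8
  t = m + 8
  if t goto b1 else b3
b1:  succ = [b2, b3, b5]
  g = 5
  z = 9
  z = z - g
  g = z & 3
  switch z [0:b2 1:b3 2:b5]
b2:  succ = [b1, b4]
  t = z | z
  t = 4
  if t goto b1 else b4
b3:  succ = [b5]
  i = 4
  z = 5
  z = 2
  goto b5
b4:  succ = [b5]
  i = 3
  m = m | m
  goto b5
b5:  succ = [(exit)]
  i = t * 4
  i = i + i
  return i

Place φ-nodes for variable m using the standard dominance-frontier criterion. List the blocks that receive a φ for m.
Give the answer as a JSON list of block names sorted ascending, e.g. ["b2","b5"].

Answer: ["b5"]

Derivation:
idom tree: b1←b0 b2←b1 b3←b0 b4←b2 b5←b0
Dom at joins:
  b1: preds {b0,b2}: {b0} ∩ {b0,b1,b2} = {b0}; idom=b0
  b3: preds {b0,b1}: {b0} ∩ {b0,b1} = {b0}; idom=b0
  b5: preds {b1,b3,b4}: {b0,b1} ∩ {b0,b3} ∩ {b0,b1,b2,b4} = {b0}; idom=b0

Frontier:
  join b1 pred b0: · stop@b0
  join b1 pred b2: b2→b1 stop@b0
  join b3 pred b0: · stop@b0
  join b3 pred b1: b1 stop@b0
  join b5 pred b1: b1 stop@b0
  join b5 pred b3: b3 stop@b0
  join b5 pred b4: b4→b2→b1 stop@b0
  b0: DF=∅
  b1: DF={b1,b3,b5}
  b2: DF={b1,b5}
  b3: DF={b5}
  b4: DF={b5}
  b5: DF=∅

φ for m: defs {b0,b4}
  DF⁺ = {b5}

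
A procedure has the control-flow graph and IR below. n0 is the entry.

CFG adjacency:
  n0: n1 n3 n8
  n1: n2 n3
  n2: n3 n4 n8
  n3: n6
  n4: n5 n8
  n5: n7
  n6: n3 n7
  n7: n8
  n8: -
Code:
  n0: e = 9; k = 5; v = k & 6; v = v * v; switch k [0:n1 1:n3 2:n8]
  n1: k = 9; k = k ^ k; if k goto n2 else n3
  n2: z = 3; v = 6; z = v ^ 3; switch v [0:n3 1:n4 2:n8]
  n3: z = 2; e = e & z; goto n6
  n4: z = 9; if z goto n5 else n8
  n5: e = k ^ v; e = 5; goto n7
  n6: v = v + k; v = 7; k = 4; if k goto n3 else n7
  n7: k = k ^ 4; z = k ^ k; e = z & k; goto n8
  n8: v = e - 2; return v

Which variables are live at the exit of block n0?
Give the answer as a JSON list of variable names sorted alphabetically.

Block summaries:
  n0 def {e,k,v} use ∅
  n1 def {k} use ∅
  n2 def {v,z} use ∅
  n3 def {e,z} use {e}
  n4 def {z} use ∅
  n5 def {e} use {k,v}
  n6 def {k,v} use {k,v}
  n7 def {e,k,z} use {k}
  n8 def {v} use {e}

Backward fixpoint:
  n0: in=∅ out={e,k,v}
  n1: in={e,v} out={e,k,v}
  n2: in={e,k} out={e,k,v}
  n3: in={e,k,v} out={e,k,v}
  n4: in={e,k,v} out={e,k,v}
  n5: in={k,v} out={k}
  n6: in={e,k,v} out={e,k,v}
  n7: in={k} out={e}
  n8: in={e} out=∅

live-out(n0) = ["e", "k", "v"]

Answer: ["e", "k", "v"]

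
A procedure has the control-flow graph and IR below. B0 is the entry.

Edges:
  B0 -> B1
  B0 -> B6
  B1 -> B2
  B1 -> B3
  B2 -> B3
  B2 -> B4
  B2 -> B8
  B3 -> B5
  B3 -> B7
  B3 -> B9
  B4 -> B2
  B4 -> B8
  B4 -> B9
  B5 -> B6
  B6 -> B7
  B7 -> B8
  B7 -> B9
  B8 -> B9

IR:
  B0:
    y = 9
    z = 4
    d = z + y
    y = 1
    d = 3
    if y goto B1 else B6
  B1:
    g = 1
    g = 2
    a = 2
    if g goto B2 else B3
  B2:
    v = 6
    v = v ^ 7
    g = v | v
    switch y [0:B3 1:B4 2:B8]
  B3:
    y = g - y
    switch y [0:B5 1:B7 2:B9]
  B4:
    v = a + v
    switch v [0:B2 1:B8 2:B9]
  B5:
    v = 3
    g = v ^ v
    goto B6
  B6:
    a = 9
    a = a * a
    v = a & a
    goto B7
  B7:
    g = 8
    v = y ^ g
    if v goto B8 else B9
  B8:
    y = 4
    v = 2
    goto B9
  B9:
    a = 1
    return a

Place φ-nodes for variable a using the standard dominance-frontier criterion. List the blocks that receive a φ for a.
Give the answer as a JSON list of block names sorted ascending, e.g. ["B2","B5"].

Answer: ["B6", "B7", "B8", "B9"]

Working:
idom tree: B1←B0 B2←B1 B3←B1 B4←B2 B5←B3 B6←B0 B7←B0 B8←B0 B9←B0
Join-block Dom:
  B2: preds {B1,B4}: {B0,B1} ∩ {B0,B1,B2,B4} = {B0,B1}; idom=B1
  B3: preds {B1,B2}: {B0,B1} ∩ {B0,B1,B2} = {B0,B1}; idom=B1
  B6: preds {B0,B5}: {B0} ∩ {B0,B1,B3,B5} = {B0}; idom=B0
  B7: preds {B3,B6}: {B0,B1,B3} ∩ {B0,B6} = {B0}; idom=B0
  B8: preds {B2,B4,B7}: {B0,B1,B2} ∩ {B0,B1,B2,B4} ∩ {B0,B7} = {B0}; idom=B0
  B9: preds {B3,B4,B7,B8}: {B0,B1,B3} ∩ {B0,B1,B2,B4} ∩ {B0,B7} ∩ {B0,B8} = {B0}; idom=B0

DF derivation:
  B2←B1: walk · to B1
  B2←B4: walk B4→B2 to B1
  B3←B1: walk · to B1
  B3←B2: walk B2 to B1
  B6←B0: walk · to B0
  B6←B5: walk B5→B3→B1 to B0
  B7←B3: walk B3→B1 to B0
  B7←B6: walk B6 to B0
  B8←B2: walk B2→B1 to B0
  B8←B4: walk B4→B2→B1 to B0
  B8←B7: walk B7 to B0
  B9←B3: walk B3→B1 to B0
  B9←B4: walk B4→B2→B1 to B0
  B9←B7: walk B7 to B0
  B9←B8: walk B8 to B0
  B0: DF=∅
  B1: DF={B6,B7,B8,B9}
  B2: DF={B2,B3,B8,B9}
  B3: DF={B6,B7,B9}
  B4: DF={B2,B8,B9}
  B5: DF={B6}
  B6: DF={B7}
  B7: DF={B8,B9}
  B8: DF={B9}
  B9: DF=∅

φ for a: defs {B1,B6,B9}
  DF⁺ = {B6,B7,B8,B9}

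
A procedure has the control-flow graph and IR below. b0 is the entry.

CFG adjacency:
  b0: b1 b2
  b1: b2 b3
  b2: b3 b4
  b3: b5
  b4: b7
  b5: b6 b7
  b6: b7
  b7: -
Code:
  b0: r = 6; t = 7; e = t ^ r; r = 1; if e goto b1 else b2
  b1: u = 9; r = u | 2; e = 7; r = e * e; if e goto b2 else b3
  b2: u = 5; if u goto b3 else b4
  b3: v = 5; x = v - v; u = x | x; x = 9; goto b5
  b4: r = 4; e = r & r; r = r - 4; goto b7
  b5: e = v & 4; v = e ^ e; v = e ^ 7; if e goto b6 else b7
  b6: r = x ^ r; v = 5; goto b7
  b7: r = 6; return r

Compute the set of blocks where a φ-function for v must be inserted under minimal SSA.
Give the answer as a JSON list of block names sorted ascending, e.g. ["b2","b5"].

Answer: ["b7"]

Working:
idom tree: b1←b0 b2←b0 b3←b0 b4←b2 b5←b3 b6←b5 b7←b0
Dom∩ at merges:
  b2: preds {b0,b1}: {b0} ∩ {b0,b1} = {b0}; idom=b0
  b3: preds {b1,b2}: {b0,b1} ∩ {b0,b2} = {b0}; idom=b0
  b7: preds {b4,b5,b6}: {b0,b2,b4} ∩ {b0,b3,b5} ∩ {b0,b3,b5,b6} = {b0}; idom=b0

DF walk-up:
  b2←b0: walk · to b0
  b2←b1: walk b1 to b0
  b3←b1: walk b1 to b0
  b3←b2: walk b2 to b0
  b7←b4: walk b4→b2 to b0
  b7←b5: walk b5→b3 to b0
  b7←b6: walk b6→b5→b3 to b0
  DF(b0)=∅
  DF(b1)={b2,b3}
  DF(b2)={b3,b7}
  DF(b3)={b7}
  DF(b4)={b7}
  DF(b5)={b7}
  DF(b6)={b7}
  DF(b7)=∅

φ for v: defs {b3,b5,b6}
  DF⁺ = {b7}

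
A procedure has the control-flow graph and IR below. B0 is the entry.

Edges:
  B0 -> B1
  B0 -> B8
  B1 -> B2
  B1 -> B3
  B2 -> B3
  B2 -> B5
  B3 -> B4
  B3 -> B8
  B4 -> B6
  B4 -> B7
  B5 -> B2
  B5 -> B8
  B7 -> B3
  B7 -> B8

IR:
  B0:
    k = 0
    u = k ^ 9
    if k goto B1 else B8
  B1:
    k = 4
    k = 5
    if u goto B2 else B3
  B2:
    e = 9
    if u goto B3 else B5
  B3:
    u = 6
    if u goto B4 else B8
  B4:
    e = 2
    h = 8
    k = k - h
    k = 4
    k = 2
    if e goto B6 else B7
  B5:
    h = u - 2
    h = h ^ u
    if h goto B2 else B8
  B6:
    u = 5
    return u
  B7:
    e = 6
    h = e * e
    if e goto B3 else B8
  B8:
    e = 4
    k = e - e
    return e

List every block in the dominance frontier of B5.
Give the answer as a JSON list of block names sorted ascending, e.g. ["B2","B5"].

idom tree: B1←B0 B2←B1 B3←B1 B4←B3 B5←B2 B6←B4 B7←B4 B8←B0
Dom∩ at merges:
  B2: preds {B1,B5}: {B0,B1} ∩ {B0,B1,B2,B5} = {B0,B1}; idom=B1
  B3: preds {B1,B2,B7}: {B0,B1} ∩ {B0,B1,B2} ∩ {B0,B1,B3,B4,B7} = {B0,B1}; idom=B1
  B8: preds {B0,B3,B5,B7}: {B0} ∩ {B0,B1,B3} ∩ {B0,B1,B2,B5} ∩ {B0,B1,B3,B4,B7} = {B0}; idom=B0

Frontier:
  B2←B1: walk · to B1
  B2←B5: walk B5→B2 to B1
  B3←B1: walk · to B1
  B3←B2: walk B2 to B1
  B3←B7: walk B7→B4→B3 to B1
  B8←B0: walk · to B0
  B8←B3: walk B3→B1 to B0
  B8←B5: walk B5→B2→B1 to B0
  B8←B7: walk B7→B4→B3→B1 to B0
  B0: DF=∅
  B1: DF={B8}
  B2: DF={B2,B3,B8}
  B3: DF={B3,B8}
  B4: DF={B3,B8}
  B5: DF={B2,B8}
  B6: DF=∅
  B7: DF={B3,B8}
  B8: DF=∅

DF(B5) = ["B2", "B8"]

Answer: ["B2", "B8"]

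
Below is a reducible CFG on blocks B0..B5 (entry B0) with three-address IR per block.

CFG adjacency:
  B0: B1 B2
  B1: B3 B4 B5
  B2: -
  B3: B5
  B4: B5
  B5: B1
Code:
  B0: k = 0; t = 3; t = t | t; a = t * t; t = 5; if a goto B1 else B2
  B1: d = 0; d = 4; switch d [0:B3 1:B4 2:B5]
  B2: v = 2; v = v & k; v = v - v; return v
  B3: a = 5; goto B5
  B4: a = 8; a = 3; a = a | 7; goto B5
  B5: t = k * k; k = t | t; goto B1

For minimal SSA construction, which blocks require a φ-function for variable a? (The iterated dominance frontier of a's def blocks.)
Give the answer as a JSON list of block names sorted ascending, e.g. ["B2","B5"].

Answer: ["B1", "B5"]

Derivation:
idom tree: B1←B0 B2←B0 B3←B1 B4←B1 B5←B1
Join-block Dom:
  B1: preds {B0,B5}: {B0} ∩ {B0,B1,B5} = {B0}; idom=B0
  B5: preds {B1,B3,B4}: {B0,B1} ∩ {B0,B1,B3} ∩ {B0,B1,B4} = {B0,B1}; idom=B1

Frontier:
  join B1 pred B0: · stop@B0
  join B1 pred B5: B5→B1 stop@B0
  join B5 pred B1: · stop@B1
  join B5 pred B3: B3 stop@B1
  join B5 pred B4: B4 stop@B1
  DF(B0)=∅
  DF(B1)={B1}
  DF(B2)=∅
  DF(B3)={B5}
  DF(B4)={B5}
  DF(B5)={B1}

φ for a: defs {B0,B3,B4}
  DF⁺ = {B1,B5}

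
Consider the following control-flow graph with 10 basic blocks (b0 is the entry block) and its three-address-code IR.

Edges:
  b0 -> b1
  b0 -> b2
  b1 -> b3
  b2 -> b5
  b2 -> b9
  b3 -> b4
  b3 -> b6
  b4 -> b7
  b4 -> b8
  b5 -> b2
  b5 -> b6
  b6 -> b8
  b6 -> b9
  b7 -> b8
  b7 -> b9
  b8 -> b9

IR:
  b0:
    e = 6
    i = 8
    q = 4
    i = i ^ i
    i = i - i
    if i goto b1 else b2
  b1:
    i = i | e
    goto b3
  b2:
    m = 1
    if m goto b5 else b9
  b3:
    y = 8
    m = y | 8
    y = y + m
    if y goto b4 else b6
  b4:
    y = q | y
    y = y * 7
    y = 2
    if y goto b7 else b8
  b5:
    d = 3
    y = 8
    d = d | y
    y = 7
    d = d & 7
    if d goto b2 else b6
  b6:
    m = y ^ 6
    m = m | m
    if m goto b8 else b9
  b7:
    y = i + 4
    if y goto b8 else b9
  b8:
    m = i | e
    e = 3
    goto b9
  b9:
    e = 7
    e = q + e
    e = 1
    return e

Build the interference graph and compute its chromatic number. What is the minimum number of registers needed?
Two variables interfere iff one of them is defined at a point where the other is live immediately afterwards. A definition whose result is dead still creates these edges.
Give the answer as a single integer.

Answer: 5

Working:
Per-block:
  b0 def {e,i,q} use ∅
  b1 def {i} use {e,i}
  b2 def {m} use ∅
  b3 def {m,y} use ∅
  b4 def {y} use {q,y}
  b5 def {d,y} use ∅
  b6 def {m} use {y}
  b7 def {y} use {i}
  b8 def {e,m} use {e,i}
  b9 def {e} use {q}

Live sets:
  live b0: ∅→{e,i,q}
  live b1: {e,i,q}→{e,i,q}
  live b2: {e,i,q}→{e,i,q}
  live b3: {e,i,q}→{e,i,q,y}
  live b4: {e,i,q,y}→{e,i,q}
  live b5: {e,i,q}→{e,i,q,y}
  live b6: {e,i,q,y}→{e,i,q}
  live b7: {e,i,q}→{e,i,q}
  live b8: {e,i,q}→{q}
  live b9: {q}→∅

Conflict graph:
  d: {e,i,q,y}
  e: {d,i,m,q,y}
  i: {d,e,m,q,y}
  m: {e,i,q,y}
  q: {d,e,i,m,y}
  y: {d,e,i,m,q}

Chromatic number:
  {d,e,i,q,y} pairwise interfere (5-clique) ⇒ χ ≥ 5
  assign d→r4 e→r0 i→r1 m→r4 q→r2 y→r3 — no edge inside a register ⇒ χ ≤ 5
  χ = 5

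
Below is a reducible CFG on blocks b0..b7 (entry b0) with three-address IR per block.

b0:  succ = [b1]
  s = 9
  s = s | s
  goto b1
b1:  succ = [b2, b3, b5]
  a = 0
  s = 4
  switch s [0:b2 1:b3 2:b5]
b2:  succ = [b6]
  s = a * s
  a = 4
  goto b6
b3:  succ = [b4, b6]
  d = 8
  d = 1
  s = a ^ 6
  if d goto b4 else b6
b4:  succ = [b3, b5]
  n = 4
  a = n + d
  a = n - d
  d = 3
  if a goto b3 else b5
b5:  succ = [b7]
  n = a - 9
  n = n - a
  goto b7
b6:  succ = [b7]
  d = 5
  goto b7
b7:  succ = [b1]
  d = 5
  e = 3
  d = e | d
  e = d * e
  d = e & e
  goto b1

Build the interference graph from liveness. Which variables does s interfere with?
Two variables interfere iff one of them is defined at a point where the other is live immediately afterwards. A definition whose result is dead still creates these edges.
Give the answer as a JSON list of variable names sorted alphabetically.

Answer: ["a", "d"]

Analysis:
def/use:
  b0 def {s} use ∅
  b1 def {a,s} use ∅
  b2 def {a,s} use {a,s}
  b3 def {d,s} use {a}
  b4 def {a,d,n} use {d}
  b5 def {n} use {a}
  b6 def {d} use ∅
  b7 def {d,e} use ∅

Backward fixpoint:
  b0 li=∅ lo=∅
  b1 li=∅ lo={a,s}
  b2 li={a,s} lo=∅
  b3 li={a} lo={d}
  b4 li={d} lo={a}
  b5 li={a} lo=∅
  b6 li=∅ lo=∅
  b7 li=∅ lo=∅

Conflict graph:
  a: {d,n,s}
  d: {a,e,n,s}
  e: {d}
  n: {a,d}
  s: {a,d}

N(s) = ["a", "d"]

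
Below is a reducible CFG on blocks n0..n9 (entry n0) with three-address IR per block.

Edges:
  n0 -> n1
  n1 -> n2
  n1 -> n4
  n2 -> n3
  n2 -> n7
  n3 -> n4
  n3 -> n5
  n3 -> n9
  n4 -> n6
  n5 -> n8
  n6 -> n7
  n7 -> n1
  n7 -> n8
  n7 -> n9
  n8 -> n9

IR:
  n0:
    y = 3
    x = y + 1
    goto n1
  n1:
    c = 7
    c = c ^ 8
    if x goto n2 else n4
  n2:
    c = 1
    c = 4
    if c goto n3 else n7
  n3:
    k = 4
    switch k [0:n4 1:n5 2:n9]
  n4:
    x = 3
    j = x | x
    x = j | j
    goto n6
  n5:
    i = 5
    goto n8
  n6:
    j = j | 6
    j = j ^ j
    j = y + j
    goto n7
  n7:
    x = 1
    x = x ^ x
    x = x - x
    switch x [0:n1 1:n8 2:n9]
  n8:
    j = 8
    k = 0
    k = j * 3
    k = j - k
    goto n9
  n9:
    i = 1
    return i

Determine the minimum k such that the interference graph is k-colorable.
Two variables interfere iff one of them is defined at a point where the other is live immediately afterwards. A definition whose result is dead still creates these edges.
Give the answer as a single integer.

Per-block:
  n0: {x,y} / ∅
  n1: {c} / {x}
  n2: {c} / ∅
  n3: {k} / ∅
  n4: {j,x} / ∅
  n5: {i} / ∅
  n6: {j} / {j,y}
  n7: {x} / ∅
  n8: {j,k} / ∅
  n9: {i} / ∅

Liveness:
  live n0: ∅→{x,y}
  live n1: {x,y}→{y}
  live n2: {y}→{y}
  live n3: {y}→{y}
  live n4: {y}→{j,y}
  live n5: ∅→∅
  live n6: {j,y}→{y}
  live n7: {y}→{x,y}
  live n8: ∅→∅
  live n9: ∅→∅

Interference:
  c↔{x,y}
  i↔∅
  j↔{k,x,y}
  k↔{j,y}
  x↔{c,j,y}
  y↔{c,j,k,x}

Chromatic number:
  {c,x,y} pairwise interfere (3-clique) ⇒ χ ≥ 3
  3-colouring: c0={i,y}  c1={c,j}  c2={k,x}
  χ = 3

Answer: 3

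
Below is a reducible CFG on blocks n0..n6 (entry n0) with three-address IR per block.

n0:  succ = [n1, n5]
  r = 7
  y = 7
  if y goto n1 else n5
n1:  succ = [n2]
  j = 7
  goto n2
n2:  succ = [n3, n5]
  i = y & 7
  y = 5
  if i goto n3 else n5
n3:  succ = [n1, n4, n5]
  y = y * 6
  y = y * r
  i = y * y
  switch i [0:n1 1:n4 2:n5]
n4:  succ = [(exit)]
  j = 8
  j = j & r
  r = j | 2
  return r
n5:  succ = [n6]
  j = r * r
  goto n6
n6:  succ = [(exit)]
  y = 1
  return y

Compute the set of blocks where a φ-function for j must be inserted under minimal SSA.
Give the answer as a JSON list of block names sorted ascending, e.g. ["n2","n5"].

idom tree: n1←n0 n2←n1 n3←n2 n4←n3 n5←n0 n6←n5
Dom at joins:
  n1: preds {n0,n3}: {n0} ∩ {n0,n1,n2,n3} = {n0}; idom=n0
  n5: preds {n0,n2,n3}: {n0} ∩ {n0,n1,n2} ∩ {n0,n1,n2,n3} = {n0}; idom=n0

DF derivation:
  n1←n0: walk · to n0
  n1←n3: walk n3→n2→n1 to n0
  n5←n0: walk · to n0
  n5←n2: walk n2→n1 to n0
  n5←n3: walk n3→n2→n1 to n0
  DF(n0)=∅
  DF(n1)={n1,n5}
  DF(n2)={n1,n5}
  DF(n3)={n1,n5}
  DF(n4)=∅
  DF(n5)=∅
  DF(n6)=∅

φ for j: defs {n1,n4,n5}
  DF⁺ = {n1,n5}

Answer: ["n1", "n5"]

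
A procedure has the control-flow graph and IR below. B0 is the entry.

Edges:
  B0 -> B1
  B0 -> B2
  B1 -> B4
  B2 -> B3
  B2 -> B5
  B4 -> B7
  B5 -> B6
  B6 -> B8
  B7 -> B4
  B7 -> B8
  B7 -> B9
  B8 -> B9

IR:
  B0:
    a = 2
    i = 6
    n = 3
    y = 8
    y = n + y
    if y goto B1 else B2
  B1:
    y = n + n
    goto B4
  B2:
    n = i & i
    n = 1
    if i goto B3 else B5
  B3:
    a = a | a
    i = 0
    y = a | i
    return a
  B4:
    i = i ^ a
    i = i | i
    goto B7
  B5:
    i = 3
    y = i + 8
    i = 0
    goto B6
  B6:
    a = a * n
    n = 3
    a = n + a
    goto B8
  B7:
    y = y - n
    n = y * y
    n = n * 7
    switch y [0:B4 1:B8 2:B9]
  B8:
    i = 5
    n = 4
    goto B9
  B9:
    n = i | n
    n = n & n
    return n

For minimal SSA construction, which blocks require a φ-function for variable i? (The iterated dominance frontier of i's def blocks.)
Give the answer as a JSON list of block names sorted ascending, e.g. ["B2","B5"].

idom tree: B1←B0 B2←B0 B3←B2 B4←B1 B5←B2 B6←B5 B7←B4 B8←B0 B9←B0
Dom∩ at merges:
  B4: preds {B1,B7}: {B0,B1} ∩ {B0,B1,B4,B7} = {B0,B1}; idom=B1
  B8: preds {B6,B7}: {B0,B2,B5,B6} ∩ {B0,B1,B4,B7} = {B0}; idom=B0
  B9: preds {B7,B8}: {B0,B1,B4,B7} ∩ {B0,B8} = {B0}; idom=B0

DF walk-up:
  join B4 pred B1: · stop@B1
  join B4 pred B7: B7→B4 stop@B1
  join B8 pred B6: B6→B5→B2 stop@B0
  join B8 pred B7: B7→B4→B1 stop@B0
  join B9 pred B7: B7→B4→B1 stop@B0
  join B9 pred B8: B8 stop@B0
  B0 → ∅
  B1 → {B8,B9}
  B2 → {B8}
  B3 → ∅
  B4 → {B4,B8,B9}
  B5 → {B8}
  B6 → {B8}
  B7 → {B4,B8,B9}
  B8 → {B9}
  B9 → ∅

φ for i: defs {B0,B3,B4,B5,B8}
  DF⁺ = {B4,B8,B9}

Answer: ["B4", "B8", "B9"]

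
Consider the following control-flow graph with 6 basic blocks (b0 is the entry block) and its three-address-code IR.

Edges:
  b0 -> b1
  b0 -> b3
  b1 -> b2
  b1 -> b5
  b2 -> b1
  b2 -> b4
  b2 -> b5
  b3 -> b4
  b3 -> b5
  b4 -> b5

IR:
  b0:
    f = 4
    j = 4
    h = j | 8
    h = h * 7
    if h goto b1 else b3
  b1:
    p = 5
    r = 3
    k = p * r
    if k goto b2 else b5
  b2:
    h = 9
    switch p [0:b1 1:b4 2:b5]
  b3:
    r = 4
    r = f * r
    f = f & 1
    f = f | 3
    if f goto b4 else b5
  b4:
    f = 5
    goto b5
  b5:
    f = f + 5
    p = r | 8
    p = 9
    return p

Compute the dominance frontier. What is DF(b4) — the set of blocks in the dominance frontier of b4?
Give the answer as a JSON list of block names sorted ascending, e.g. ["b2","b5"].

idom tree: b1←b0 b2←b1 b3←b0 b4←b0 b5←b0
Dom at joins:
  b1: preds {b0,b2}: {b0} ∩ {b0,b1,b2} = {b0}; idom=b0
  b4: preds {b2,b3}: {b0,b1,b2} ∩ {b0,b3} = {b0}; idom=b0
  b5: preds {b1,b2,b3,b4}: {b0,b1} ∩ {b0,b1,b2} ∩ {b0,b3} ∩ {b0,b4} = {b0}; idom=b0

DF derivation:
  join b1 pred b0: · stop@b0
  join b1 pred b2: b2→b1 stop@b0
  join b4 pred b2: b2→b1 stop@b0
  join b4 pred b3: b3 stop@b0
  join b5 pred b1: b1 stop@b0
  join b5 pred b2: b2→b1 stop@b0
  join b5 pred b3: b3 stop@b0
  join b5 pred b4: b4 stop@b0
  DF(b0)=∅
  DF(b1)={b1,b4,b5}
  DF(b2)={b1,b4,b5}
  DF(b3)={b4,b5}
  DF(b4)={b5}
  DF(b5)=∅

DF(b4) = ["b5"]

Answer: ["b5"]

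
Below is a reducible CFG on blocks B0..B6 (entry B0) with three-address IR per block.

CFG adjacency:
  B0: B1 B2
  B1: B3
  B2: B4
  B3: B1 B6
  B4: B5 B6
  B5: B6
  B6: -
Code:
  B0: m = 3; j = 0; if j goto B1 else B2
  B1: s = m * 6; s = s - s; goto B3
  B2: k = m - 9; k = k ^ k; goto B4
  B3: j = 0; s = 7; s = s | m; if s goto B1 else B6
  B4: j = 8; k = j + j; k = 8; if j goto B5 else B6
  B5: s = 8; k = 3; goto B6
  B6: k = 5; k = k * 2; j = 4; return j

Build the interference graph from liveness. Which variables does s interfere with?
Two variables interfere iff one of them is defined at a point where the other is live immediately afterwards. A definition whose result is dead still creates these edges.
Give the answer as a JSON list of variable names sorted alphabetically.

Answer: ["m"]

Analysis:
Per-block:
  B0: def={j,m} ue=∅
  B1: def={s} ue={m}
  B2: def={k} ue={m}
  B3: def={j,s} ue={m}
  B4: def={j,k} ue=∅
  B5: def={k,s} ue=∅
  B6: def={j,k} ue=∅

Live sets:
  live B0: ∅→{m}
  live B1: {m}→{m}
  live B2: {m}→∅
  live B3: {m}→{m}
  live B4: ∅→∅
  live B5: ∅→∅
  live B6: ∅→∅

Interference:
  j↔{k,m}
  k↔{j}
  m↔{j,s}
  s↔{m}

N(s) = ["m"]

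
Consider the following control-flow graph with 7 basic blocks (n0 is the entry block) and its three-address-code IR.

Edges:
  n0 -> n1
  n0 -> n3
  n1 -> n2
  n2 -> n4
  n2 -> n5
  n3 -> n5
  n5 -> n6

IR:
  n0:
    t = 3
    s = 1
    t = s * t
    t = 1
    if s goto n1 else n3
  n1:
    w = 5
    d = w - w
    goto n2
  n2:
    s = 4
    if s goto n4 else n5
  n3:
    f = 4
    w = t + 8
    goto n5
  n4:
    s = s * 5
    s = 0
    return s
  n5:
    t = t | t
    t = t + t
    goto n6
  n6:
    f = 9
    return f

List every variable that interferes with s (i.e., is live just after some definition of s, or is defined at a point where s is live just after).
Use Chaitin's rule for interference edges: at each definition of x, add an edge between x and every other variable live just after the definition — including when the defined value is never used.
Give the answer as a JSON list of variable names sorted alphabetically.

Per-block:
  n0: def={s,t} ue=∅
  n1: def={d,w} ue=∅
  n2: def={s} ue=∅
  n3: def={f,w} ue={t}
  n4: def={s} ue={s}
  n5: def={t} ue={t}
  n6: def={f} ue=∅

Liveness:
  n0 li=∅ lo={t}
  n1 li={t} lo={t}
  n2 li={t} lo={s,t}
  n3 li={t} lo={t}
  n4 li={s} lo=∅
  n5 li={t} lo=∅
  n6 li=∅ lo=∅

Conflict graph:
  d — {t}
  f — {t}
  s — {t}
  t — {d,f,s,w}
  w — {t}

N(s) = ["t"]

Answer: ["t"]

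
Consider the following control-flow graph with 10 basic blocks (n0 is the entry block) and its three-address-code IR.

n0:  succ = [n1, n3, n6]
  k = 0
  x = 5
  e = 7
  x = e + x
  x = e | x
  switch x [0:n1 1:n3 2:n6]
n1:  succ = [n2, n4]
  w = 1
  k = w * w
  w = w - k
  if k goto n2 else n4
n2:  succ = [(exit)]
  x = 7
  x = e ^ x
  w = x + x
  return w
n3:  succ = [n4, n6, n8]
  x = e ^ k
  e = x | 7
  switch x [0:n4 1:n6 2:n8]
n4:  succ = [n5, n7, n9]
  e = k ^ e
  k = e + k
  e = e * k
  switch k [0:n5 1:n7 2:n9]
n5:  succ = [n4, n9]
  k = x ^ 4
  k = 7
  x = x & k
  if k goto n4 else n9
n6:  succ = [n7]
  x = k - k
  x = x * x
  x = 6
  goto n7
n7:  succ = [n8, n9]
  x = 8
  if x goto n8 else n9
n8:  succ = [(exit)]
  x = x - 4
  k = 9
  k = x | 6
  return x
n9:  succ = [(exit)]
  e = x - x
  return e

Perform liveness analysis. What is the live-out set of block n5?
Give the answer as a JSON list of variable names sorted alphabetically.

Per-block:
  n0: def={e,k,x} ue=∅
  n1: def={k,w} ue=∅
  n2: def={w,x} ue={e}
  n3: def={e,x} ue={e,k}
  n4: def={e,k} ue={e,k}
  n5: def={k,x} ue={x}
  n6: def={x} ue={k}
  n7: def={x} ue=∅
  n8: def={k,x} ue={x}
  n9: def={e} ue={x}

Live sets:
  n0 li=∅ lo={e,k,x}
  n1 li={e,x} lo={e,k,x}
  n2 li={e} lo=∅
  n3 li={e,k} lo={e,k,x}
  n4 li={e,k,x} lo={e,x}
  n5 li={e,x} lo={e,k,x}
  n6 li={k} lo=∅
  n7 li=∅ lo={x}
  n8 li={x} lo=∅
  n9 li={x} lo=∅

live-out(n5) = ["e", "k", "x"]

Answer: ["e", "k", "x"]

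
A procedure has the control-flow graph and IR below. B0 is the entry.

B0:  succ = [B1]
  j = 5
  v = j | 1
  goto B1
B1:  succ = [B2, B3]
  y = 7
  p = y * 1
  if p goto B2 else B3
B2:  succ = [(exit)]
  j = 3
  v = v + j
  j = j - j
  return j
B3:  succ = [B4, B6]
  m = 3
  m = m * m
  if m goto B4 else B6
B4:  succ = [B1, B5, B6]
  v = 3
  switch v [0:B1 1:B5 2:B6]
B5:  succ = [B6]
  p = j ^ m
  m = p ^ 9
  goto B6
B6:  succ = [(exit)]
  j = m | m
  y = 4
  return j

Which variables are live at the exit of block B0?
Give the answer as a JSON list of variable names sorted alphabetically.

Answer: ["j", "v"]

Derivation:
Per-block:
  B0 def {j,v} use ∅
  B1 def {p,y} use ∅
  B2 def {j,v} use {v}
  B3 def {m} use ∅
  B4 def {v} use ∅
  B5 def {m,p} use {j,m}
  B6 def {j,y} use {m}

Liveness:
  B0 li=∅ lo={j,v}
  B1 li={j,v} lo={j,v}
  B2 li={v} lo=∅
  B3 li={j} lo={j,m}
  B4 li={j,m} lo={j,m,v}
  B5 li={j,m} lo={m}
  B6 li={m} lo=∅

live-out(B0) = ["j", "v"]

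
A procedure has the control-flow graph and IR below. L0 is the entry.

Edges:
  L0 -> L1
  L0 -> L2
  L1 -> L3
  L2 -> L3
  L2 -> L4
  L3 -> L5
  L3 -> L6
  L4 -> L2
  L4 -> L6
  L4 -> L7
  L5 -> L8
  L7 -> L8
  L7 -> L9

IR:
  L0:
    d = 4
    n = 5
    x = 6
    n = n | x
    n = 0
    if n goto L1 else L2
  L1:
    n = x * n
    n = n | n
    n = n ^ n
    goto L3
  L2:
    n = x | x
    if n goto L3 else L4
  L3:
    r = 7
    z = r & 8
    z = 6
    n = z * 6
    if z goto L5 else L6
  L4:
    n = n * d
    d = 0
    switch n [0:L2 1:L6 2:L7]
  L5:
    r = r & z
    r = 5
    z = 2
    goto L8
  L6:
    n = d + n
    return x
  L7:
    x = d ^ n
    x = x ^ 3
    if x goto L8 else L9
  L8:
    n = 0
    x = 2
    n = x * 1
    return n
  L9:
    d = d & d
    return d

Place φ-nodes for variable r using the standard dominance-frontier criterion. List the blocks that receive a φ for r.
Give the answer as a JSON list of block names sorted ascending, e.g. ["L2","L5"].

Answer: ["L6", "L8"]

Analysis:
idom tree: L1←L0 L2←L0 L3←L0 L4←L2 L5←L3 L6←L0 L7←L4 L8←L0 L9←L7
Join-block Dom:
  L2: preds {L0,L4}: {L0} ∩ {L0,L2,L4} = {L0}; idom=L0
  L3: preds {L1,L2}: {L0,L1} ∩ {L0,L2} = {L0}; idom=L0
  L6: preds {L3,L4}: {L0,L3} ∩ {L0,L2,L4} = {L0}; idom=L0
  L8: preds {L5,L7}: {L0,L3,L5} ∩ {L0,L2,L4,L7} = {L0}; idom=L0

Frontier:
  join L2 pred L0: · stop@L0
  join L2 pred L4: L4→L2 stop@L0
  join L3 pred L1: L1 stop@L0
  join L3 pred L2: L2 stop@L0
  join L6 pred L3: L3 stop@L0
  join L6 pred L4: L4→L2 stop@L0
  join L8 pred L5: L5→L3 stop@L0
  join L8 pred L7: L7→L4→L2 stop@L0
  L0: DF=∅
  L1: DF={L3}
  L2: DF={L2,L3,L6,L8}
  L3: DF={L6,L8}
  L4: DF={L2,L6,L8}
  L5: DF={L8}
  L6: DF=∅
  L7: DF={L8}
  L8: DF=∅
  L9: DF=∅

φ for r: defs {L3,L5}
  DF⁺ = {L6,L8}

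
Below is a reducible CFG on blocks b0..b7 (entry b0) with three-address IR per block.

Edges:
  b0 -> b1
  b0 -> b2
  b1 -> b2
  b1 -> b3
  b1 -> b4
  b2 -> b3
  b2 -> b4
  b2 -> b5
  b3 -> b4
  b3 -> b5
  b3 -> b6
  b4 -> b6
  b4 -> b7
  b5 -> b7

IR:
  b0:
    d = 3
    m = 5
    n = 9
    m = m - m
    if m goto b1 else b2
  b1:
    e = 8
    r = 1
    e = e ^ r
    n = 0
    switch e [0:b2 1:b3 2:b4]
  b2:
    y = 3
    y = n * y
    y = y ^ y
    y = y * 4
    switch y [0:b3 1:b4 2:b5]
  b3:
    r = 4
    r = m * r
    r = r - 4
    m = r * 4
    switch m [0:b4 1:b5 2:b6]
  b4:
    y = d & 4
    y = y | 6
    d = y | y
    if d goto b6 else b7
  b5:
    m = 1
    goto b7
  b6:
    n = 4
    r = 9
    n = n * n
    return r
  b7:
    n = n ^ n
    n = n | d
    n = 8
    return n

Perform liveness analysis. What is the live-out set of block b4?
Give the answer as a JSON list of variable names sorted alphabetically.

Answer: ["d", "n"]

Analysis:
def/use:
  b0: {d,m,n} / ∅
  b1: {e,n,r} / ∅
  b2: {y} / {n}
  b3: {m,r} / {m}
  b4: {d,y} / {d}
  b5: {m} / ∅
  b6: {n,r} / ∅
  b7: {n} / {d,n}

Liveness:
  live b0: ∅→{d,m,n}
  live b1: {d,m}→{d,m,n}
  live b2: {d,m,n}→{d,m,n}
  live b3: {d,m,n}→{d,n}
  live b4: {d,n}→{d,n}
  live b5: {d,n}→{d,n}
  live b6: ∅→∅
  live b7: {d,n}→∅

live-out(b4) = ["d", "n"]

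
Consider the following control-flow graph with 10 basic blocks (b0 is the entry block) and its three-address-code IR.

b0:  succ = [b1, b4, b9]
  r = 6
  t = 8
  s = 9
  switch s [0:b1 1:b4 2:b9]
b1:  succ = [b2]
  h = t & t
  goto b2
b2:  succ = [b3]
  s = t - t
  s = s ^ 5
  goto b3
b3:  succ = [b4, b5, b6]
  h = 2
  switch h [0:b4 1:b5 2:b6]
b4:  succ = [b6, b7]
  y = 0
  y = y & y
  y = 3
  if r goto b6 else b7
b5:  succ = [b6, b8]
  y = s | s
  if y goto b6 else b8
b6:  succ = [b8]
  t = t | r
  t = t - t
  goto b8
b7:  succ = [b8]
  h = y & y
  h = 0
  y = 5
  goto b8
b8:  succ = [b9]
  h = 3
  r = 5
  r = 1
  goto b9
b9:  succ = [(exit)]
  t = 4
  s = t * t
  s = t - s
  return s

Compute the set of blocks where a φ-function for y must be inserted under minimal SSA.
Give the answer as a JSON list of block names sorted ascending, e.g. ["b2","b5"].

idom tree: b1←b0 b2←b1 b3←b2 b4←b0 b5←b3 b6←b0 b7←b4 b8←b0 b9←b0
Dom∩ at merges:
  b4: preds {b0,b3}: {b0} ∩ {b0,b1,b2,b3} = {b0}; idom=b0
  b6: preds {b3,b4,b5}: {b0,b1,b2,b3} ∩ {b0,b4} ∩ {b0,b1,b2,b3,b5} = {b0}; idom=b0
  b8: preds {b5,b6,b7}: {b0,b1,b2,b3,b5} ∩ {b0,b6} ∩ {b0,b4,b7} = {b0}; idom=b0
  b9: preds {b0,b8}: {b0} ∩ {b0,b8} = {b0}; idom=b0

DF derivation:
  b4←b0: walk · to b0
  b4←b3: walk b3→b2→b1 to b0
  b6←b3: walk b3→b2→b1 to b0
  b6←b4: walk b4 to b0
  b6←b5: walk b5→b3→b2→b1 to b0
  b8←b5: walk b5→b3→b2→b1 to b0
  b8←b6: walk b6 to b0
  b8←b7: walk b7→b4 to b0
  b9←b0: walk · to b0
  b9←b8: walk b8 to b0
  DF(b0)=∅
  DF(b1)={b4,b6,b8}
  DF(b2)={b4,b6,b8}
  DF(b3)={b4,b6,b8}
  DF(b4)={b6,b8}
  DF(b5)={b6,b8}
  DF(b6)={b8}
  DF(b7)={b8}
  DF(b8)={b9}
  DF(b9)=∅

φ for y: defs {b4,b5,b7}
  DF⁺ = {b6,b8,b9}

Answer: ["b6", "b8", "b9"]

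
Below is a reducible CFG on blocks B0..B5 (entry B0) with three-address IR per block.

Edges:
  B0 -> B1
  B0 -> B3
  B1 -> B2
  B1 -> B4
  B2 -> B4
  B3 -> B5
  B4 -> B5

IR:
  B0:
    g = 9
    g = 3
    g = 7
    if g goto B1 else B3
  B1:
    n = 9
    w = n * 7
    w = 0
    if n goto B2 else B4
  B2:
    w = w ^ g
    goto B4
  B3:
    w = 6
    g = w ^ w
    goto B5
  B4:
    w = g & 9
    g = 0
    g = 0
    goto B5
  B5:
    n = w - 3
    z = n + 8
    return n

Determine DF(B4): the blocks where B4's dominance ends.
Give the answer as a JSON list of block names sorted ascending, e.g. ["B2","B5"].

Answer: ["B5"]

Derivation:
idom tree: B1←B0 B2←B1 B3←B0 B4←B1 B5←B0
Dom∩ at merges:
  B4: preds {B1,B2}: {B0,B1} ∩ {B0,B1,B2} = {B0,B1}; idom=B1
  B5: preds {B3,B4}: {B0,B3} ∩ {B0,B1,B4} = {B0}; idom=B0

DF walk-up:
  B4←B1: walk · to B1
  B4←B2: walk B2 to B1
  B5←B3: walk B3 to B0
  B5←B4: walk B4→B1 to B0
  B0: DF=∅
  B1: DF={B5}
  B2: DF={B4}
  B3: DF={B5}
  B4: DF={B5}
  B5: DF=∅

DF(B4) = ["B5"]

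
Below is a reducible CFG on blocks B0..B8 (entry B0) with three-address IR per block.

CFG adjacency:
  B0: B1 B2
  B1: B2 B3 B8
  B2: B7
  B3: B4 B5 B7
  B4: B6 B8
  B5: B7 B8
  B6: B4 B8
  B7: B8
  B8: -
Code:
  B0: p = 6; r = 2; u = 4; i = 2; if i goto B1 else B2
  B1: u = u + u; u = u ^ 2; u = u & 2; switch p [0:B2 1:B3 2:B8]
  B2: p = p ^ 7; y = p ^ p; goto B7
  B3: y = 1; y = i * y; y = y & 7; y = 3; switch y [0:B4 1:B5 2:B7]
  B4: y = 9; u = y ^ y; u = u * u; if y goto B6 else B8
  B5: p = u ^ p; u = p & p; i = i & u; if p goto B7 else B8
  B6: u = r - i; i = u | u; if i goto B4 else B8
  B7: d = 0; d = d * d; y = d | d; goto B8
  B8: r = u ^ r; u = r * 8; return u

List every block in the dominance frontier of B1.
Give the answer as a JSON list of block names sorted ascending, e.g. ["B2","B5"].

idom tree: B1←B0 B2←B0 B3←B1 B4←B3 B5←B3 B6←B4 B7←B0 B8←B0
Dom∩ at merges:
  B2: preds {B0,B1}: {B0} ∩ {B0,B1} = {B0}; idom=B0
  B4: preds {B3,B6}: {B0,B1,B3} ∩ {B0,B1,B3,B4,B6} = {B0,B1,B3}; idom=B3
  B7: preds {B2,B3,B5}: {B0,B2} ∩ {B0,B1,B3} ∩ {B0,B1,B3,B5} = {B0}; idom=B0
  B8: preds {B1,B4,B5,B6,B7}: {B0,B1} ∩ {B0,B1,B3,B4} ∩ {B0,B1,B3,B5} ∩ {B0,B1,B3,B4,B6} ∩ {B0,B7} = {B0}; idom=B0

DF walk-up:
  B2←B0: walk · to B0
  B2←B1: walk B1 to B0
  B4←B3: walk · to B3
  B4←B6: walk B6→B4 to B3
  B7←B2: walk B2 to B0
  B7←B3: walk B3→B1 to B0
  B7←B5: walk B5→B3→B1 to B0
  B8←B1: walk B1 to B0
  B8←B4: walk B4→B3→B1 to B0
  B8←B5: walk B5→B3→B1 to B0
  B8←B6: walk B6→B4→B3→B1 to B0
  B8←B7: walk B7 to B0
  B0: DF=∅
  B1: DF={B2,B7,B8}
  B2: DF={B7}
  B3: DF={B7,B8}
  B4: DF={B4,B8}
  B5: DF={B7,B8}
  B6: DF={B4,B8}
  B7: DF={B8}
  B8: DF=∅

DF(B1) = ["B2", "B7", "B8"]

Answer: ["B2", "B7", "B8"]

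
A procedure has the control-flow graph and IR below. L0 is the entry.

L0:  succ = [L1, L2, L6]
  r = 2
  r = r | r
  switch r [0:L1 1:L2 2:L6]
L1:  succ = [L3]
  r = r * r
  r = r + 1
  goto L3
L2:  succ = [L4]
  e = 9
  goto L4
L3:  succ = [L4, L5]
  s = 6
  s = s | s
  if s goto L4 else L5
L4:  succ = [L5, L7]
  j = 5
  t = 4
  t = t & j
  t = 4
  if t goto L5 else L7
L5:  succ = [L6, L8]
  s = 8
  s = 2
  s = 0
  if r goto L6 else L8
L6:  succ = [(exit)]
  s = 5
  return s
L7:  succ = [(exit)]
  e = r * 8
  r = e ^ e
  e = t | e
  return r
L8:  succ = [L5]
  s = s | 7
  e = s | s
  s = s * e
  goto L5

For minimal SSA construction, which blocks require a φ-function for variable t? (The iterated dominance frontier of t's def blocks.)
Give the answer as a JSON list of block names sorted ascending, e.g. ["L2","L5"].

idom tree: L1←L0 L2←L0 L3←L1 L4←L0 L5←L0 L6←L0 L7←L4 L8←L5
Join-block Dom:
  L4: preds {L2,L3}: {L0,L2} ∩ {L0,L1,L3} = {L0}; idom=L0
  L5: preds {L3,L4,L8}: {L0,L1,L3} ∩ {L0,L4} ∩ {L0,L5,L8} = {L0}; idom=L0
  L6: preds {L0,L5}: {L0} ∩ {L0,L5} = {L0}; idom=L0

DF walk-up:
  L4←L2: walk L2 to L0
  L4←L3: walk L3→L1 to L0
  L5←L3: walk L3→L1 to L0
  L5←L4: walk L4 to L0
  L5←L8: walk L8→L5 to L0
  L6←L0: walk · to L0
  L6←L5: walk L5 to L0
  DF(L0)=∅
  DF(L1)={L4,L5}
  DF(L2)={L4}
  DF(L3)={L4,L5}
  DF(L4)={L5}
  DF(L5)={L5,L6}
  DF(L6)=∅
  DF(L7)=∅
  DF(L8)={L5}

φ for t: defs {L4}
  DF⁺ = {L5,L6}

Answer: ["L5", "L6"]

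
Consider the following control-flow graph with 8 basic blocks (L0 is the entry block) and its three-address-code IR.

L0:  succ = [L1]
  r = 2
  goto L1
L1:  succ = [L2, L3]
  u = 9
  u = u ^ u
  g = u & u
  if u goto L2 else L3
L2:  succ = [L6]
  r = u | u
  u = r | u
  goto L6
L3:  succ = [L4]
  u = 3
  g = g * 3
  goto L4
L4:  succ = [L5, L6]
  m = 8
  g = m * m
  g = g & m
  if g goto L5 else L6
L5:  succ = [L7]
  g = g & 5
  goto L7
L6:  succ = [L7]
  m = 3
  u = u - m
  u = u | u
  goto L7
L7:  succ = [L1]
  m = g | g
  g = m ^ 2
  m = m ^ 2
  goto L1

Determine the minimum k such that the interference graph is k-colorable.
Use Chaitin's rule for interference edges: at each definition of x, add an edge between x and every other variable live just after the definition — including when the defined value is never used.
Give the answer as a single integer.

Per-block:
  L0: {r} / ∅
  L1: {g,u} / ∅
  L2: {r,u} / {u}
  L3: {g,u} / {g}
  L4: {g,m} / ∅
  L5: {g} / {g}
  L6: {m,u} / {u}
  L7: {g,m} / {g}

Live sets:
  L0 li=∅ lo=∅
  L1 li=∅ lo={g,u}
  L2 li={g,u} lo={g,u}
  L3 li={g} lo={u}
  L4 li={u} lo={g,u}
  L5 li={g} lo={g}
  L6 li={g,u} lo={g}
  L7 li={g} lo=∅

Interfere edges:
  g — {m,r,u}
  m — {g,u}
  r — {g,u}
  u — {g,m,r}

Chromatic number:
  {g,m,u} pairwise interfere (3-clique) ⇒ χ ≥ 3
  3-colouring: r0={g}  r1={u}  r2={m,r}
  χ = 3

Answer: 3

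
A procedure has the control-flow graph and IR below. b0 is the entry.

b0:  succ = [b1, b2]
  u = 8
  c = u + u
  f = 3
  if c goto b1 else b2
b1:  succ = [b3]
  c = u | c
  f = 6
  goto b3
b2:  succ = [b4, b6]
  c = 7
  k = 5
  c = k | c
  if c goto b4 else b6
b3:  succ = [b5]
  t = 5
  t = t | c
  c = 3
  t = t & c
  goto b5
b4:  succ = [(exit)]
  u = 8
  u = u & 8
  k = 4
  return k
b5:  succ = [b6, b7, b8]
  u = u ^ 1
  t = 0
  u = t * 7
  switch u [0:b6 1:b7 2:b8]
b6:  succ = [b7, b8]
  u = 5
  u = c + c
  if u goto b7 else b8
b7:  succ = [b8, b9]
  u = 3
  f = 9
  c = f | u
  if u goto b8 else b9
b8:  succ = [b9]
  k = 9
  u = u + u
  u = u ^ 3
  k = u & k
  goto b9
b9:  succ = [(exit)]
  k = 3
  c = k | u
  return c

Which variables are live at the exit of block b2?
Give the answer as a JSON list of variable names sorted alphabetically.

Answer: ["c"]

Derivation:
Per-block:
  b0 def {c,f,u} use ∅
  b1 def {c,f} use {c,u}
  b2 def {c,k} use ∅
  b3 def {c,t} use {c}
  b4 def {k,u} use ∅
  b5 def {t,u} use {u}
  b6 def {u} use {c}
  b7 def {c,f,u} use ∅
  b8 def {k,u} use {u}
  b9 def {c,k} use {u}

Backward fixpoint:
  live b0: ∅→{c,u}
  live b1: {c,u}→{c,u}
  live b2: ∅→{c}
  live b3: {c,u}→{c,u}
  live b4: ∅→∅
  live b5: {c,u}→{c,u}
  live b6: {c}→{u}
  live b7: ∅→{u}
  live b8: {u}→{u}
  live b9: {u}→∅

live-out(b2) = ["c"]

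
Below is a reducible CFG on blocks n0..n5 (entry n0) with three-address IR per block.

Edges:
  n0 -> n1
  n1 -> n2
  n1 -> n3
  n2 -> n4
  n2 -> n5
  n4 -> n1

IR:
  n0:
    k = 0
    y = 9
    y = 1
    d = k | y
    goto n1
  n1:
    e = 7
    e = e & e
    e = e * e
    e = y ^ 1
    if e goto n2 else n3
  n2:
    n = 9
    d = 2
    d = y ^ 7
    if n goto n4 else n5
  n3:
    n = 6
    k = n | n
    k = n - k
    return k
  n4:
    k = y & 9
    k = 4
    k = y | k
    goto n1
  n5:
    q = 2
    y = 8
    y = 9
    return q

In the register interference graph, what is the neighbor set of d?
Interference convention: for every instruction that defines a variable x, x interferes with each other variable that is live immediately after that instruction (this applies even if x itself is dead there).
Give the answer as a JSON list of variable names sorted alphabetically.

Answer: ["n", "y"]

Analysis:
Block summaries:
  n0: def={d,k,y} ue=∅
  n1: def={e} ue={y}
  n2: def={d,n} ue={y}
  n3: def={k,n} ue=∅
  n4: def={k} ue={y}
  n5: def={q,y} ue=∅

Backward fixpoint:
  n0: in=∅ out={y}
  n1: in={y} out={y}
  n2: in={y} out={y}
  n3: in=∅ out=∅
  n4: in={y} out={y}
  n5: in=∅ out=∅

Interfere edges:
  d↔{n,y}
  e↔{y}
  k↔{n,y}
  n↔{d,k,y}
  q↔{y}
  y↔{d,e,k,n,q}

N(d) = ["n", "y"]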